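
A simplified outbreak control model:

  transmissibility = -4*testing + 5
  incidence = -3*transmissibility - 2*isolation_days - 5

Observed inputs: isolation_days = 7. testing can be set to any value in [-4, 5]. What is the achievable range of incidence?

Substituting into the incidence equation gives incidence = 12*testing - 34.
Linear in testing, so extremes are at the endpoints: testing = -4 gives incidence = -82; testing = 5 gives incidence = 26.

-82 to 26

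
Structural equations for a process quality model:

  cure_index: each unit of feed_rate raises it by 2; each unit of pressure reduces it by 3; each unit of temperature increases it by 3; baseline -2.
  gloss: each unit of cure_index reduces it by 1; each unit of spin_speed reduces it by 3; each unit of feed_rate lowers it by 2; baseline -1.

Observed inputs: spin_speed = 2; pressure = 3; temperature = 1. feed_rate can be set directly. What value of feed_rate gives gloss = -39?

Substituting into the cure_index equation gives cure_index = 2*feed_rate - 8.
Substituting into the gloss equation gives gloss = -4*feed_rate + 1.
Solve -4*feed_rate + 1 = -39: feed_rate = (-39 - 1) / -4 = 10.

feed_rate = 10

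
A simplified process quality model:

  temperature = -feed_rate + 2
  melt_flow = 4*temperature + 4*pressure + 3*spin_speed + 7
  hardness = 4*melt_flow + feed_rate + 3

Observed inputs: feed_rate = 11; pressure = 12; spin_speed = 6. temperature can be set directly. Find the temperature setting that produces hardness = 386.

temperature = 5

Intervening on temperature fixes its value directly, overriding its dependence on feed_rate.
Substituting into the melt_flow equation gives melt_flow = 4*temperature + 73.
Substituting into the hardness equation gives hardness = 16*temperature + 306.
Solve 16*temperature + 306 = 386: temperature = (386 - 306) / 16 = 5.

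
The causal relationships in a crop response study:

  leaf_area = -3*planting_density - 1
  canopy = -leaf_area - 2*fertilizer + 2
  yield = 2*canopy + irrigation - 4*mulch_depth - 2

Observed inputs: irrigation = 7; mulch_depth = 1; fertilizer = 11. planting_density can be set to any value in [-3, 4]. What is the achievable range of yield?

-55 to -13

Substituting into the canopy equation gives canopy = 3*planting_density - 19.
So yield = 6*planting_density - 37.
Linear in planting_density, so extremes are at the endpoints: planting_density = -3 gives yield = -55; planting_density = 4 gives yield = -13.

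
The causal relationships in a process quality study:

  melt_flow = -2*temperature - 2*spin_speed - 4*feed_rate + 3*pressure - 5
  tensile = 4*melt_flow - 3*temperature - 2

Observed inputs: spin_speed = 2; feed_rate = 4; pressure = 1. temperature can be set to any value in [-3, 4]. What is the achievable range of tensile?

Substituting into the melt_flow equation gives melt_flow = -2*temperature - 22.
Substituting into the tensile equation gives tensile = -11*temperature - 90.
Linear in temperature, so extremes are at the endpoints: temperature = -3 gives tensile = -57; temperature = 4 gives tensile = -134.

-134 to -57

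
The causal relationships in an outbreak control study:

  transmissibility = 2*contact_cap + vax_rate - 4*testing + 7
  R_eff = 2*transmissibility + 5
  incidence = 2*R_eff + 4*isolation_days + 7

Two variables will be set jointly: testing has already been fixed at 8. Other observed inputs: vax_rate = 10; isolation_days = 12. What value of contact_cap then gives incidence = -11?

With testing held at 8:
Substituting into the transmissibility equation gives transmissibility = 2*contact_cap - 15.
R_eff becomes 4*contact_cap - 25.
Substituting into the incidence equation gives incidence = 8*contact_cap + 5.
Solve 8*contact_cap + 5 = -11: contact_cap = (-11 - 5) / 8 = -2.

contact_cap = -2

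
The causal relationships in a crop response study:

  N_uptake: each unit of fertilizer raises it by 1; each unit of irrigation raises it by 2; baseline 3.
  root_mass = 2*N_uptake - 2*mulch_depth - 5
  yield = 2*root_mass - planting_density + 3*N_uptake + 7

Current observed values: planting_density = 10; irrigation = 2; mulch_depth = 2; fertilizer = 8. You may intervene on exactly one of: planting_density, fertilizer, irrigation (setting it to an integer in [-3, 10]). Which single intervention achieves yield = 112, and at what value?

set irrigation = 4

Intervening on planting_density: yield = -planting_density + 94. Reaching 112 requires planting_density = -18, outside [-3, 10].
Intervening on fertilizer: yield = 7*fertilizer + 28. Reaching 112 requires fertilizer = 12, outside [-3, 10].
Intervening on irrigation: with other inputs at their observed values, yield = 14*irrigation + 56. Solving for 112 gives irrigation = 4, within [-3, 10].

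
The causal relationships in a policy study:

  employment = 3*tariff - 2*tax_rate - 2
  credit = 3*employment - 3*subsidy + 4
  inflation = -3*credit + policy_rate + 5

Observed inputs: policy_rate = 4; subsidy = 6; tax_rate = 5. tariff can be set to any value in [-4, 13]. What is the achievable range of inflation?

-192 to 267

Substituting into the employment equation gives employment = 3*tariff - 12.
Substituting into the credit equation gives credit = 9*tariff - 50.
Substituting into the inflation equation gives inflation = -27*tariff + 159.
Linear in tariff, so extremes are at the endpoints: tariff = -4 gives inflation = 267; tariff = 13 gives inflation = -192.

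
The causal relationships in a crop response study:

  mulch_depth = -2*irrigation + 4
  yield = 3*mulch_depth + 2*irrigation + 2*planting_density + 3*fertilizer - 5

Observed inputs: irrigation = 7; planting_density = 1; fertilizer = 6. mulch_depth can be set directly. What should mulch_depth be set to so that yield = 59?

mulch_depth = 10

Intervening on mulch_depth fixes its value directly, overriding its dependence on irrigation.
Substituting into the yield equation gives yield = 3*mulch_depth + 29.
Solve 3*mulch_depth + 29 = 59: mulch_depth = (59 - 29) / 3 = 10.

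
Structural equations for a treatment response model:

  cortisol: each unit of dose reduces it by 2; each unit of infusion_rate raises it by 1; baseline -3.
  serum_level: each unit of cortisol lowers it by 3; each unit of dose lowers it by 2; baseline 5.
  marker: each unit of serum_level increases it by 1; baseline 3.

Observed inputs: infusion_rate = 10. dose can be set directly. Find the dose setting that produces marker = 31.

Substituting into the cortisol equation gives cortisol = -2*dose + 7.
serum_level becomes 4*dose - 16.
Substituting into the marker equation gives marker = 4*dose - 13.
Solve 4*dose - 13 = 31: dose = (31 + 13) / 4 = 11.

dose = 11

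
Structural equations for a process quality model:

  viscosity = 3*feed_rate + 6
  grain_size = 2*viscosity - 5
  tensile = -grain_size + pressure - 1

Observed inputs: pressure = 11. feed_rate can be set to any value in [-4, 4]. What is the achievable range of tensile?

Substituting into the grain_size equation gives grain_size = 6*feed_rate + 7.
So tensile = -6*feed_rate + 3.
Linear in feed_rate, so extremes are at the endpoints: feed_rate = -4 gives tensile = 27; feed_rate = 4 gives tensile = -21.

-21 to 27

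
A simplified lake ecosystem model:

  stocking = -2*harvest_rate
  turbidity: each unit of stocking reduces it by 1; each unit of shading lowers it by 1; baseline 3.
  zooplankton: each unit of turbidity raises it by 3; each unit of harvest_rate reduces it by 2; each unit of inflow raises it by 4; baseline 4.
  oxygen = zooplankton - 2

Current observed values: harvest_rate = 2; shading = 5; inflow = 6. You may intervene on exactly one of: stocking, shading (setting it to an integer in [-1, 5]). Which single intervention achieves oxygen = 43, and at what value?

Intervening on stocking: oxygen = -3*stocking + 16. Reaching 43 requires stocking = -9, outside [-1, 5].
Intervening on shading: with other inputs at their observed values, oxygen = -3*shading + 43. Solving for 43 gives shading = 0, within [-1, 5].

set shading = 0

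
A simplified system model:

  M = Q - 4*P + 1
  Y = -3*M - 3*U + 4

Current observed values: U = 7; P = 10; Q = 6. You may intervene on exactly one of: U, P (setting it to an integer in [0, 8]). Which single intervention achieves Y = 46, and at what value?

Intervening on U: Y = -3*U + 103. Reaching 46 requires U = 19, outside [0, 8].
Intervening on P: with other inputs at their observed values, Y = 12*P - 38. Solving for 46 gives P = 7, within [0, 8].

set P = 7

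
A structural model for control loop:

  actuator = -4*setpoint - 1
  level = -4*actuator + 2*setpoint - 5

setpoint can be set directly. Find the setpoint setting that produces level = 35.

setpoint = 2

Substituting into the level equation gives level = 18*setpoint - 1.
Solve 18*setpoint - 1 = 35: setpoint = (35 + 1) / 18 = 2.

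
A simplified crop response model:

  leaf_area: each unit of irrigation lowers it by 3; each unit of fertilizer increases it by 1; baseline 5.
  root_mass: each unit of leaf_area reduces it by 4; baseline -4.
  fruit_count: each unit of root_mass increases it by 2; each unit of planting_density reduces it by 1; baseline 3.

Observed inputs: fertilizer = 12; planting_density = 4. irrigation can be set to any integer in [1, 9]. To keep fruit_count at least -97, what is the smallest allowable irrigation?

Substituting into the leaf_area equation gives leaf_area = -3*irrigation + 17.
root_mass becomes 12*irrigation - 72.
Substituting into the fruit_count equation gives fruit_count = 24*irrigation - 145.
Require 24*irrigation - 145 ≥ -97, so irrigation ≥ 2.
The smallest integer in [1, 9] satisfying this is 2.

irrigation = 2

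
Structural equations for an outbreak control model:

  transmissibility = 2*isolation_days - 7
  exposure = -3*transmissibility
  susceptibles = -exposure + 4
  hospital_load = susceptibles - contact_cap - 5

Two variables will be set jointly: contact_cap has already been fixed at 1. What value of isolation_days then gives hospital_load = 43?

With contact_cap held at 1:
Substituting into the exposure equation gives exposure = -6*isolation_days + 21.
So susceptibles = 6*isolation_days - 17.
So hospital_load = 6*isolation_days - 23.
Solve 6*isolation_days - 23 = 43: isolation_days = (43 + 23) / 6 = 11.

isolation_days = 11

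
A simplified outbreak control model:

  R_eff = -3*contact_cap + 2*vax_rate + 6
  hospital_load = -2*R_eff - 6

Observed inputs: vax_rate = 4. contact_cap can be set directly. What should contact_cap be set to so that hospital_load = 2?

contact_cap = 6

Substituting into the R_eff equation gives R_eff = -3*contact_cap + 14.
This gives hospital_load = 6*contact_cap - 34.
Solve 6*contact_cap - 34 = 2: contact_cap = (2 + 34) / 6 = 6.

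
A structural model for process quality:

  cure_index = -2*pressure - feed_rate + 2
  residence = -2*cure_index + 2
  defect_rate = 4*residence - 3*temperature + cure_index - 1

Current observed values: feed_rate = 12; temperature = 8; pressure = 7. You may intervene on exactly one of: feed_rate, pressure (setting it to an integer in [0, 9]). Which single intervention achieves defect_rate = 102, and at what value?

set feed_rate = 5

Intervening on feed_rate: with other inputs at their observed values, defect_rate = 7*feed_rate + 67. Solving for 102 gives feed_rate = 5, within [0, 9].
Intervening on pressure: defect_rate = 14*pressure + 53. Reaching 102 requires pressure = 7/2, not an integer.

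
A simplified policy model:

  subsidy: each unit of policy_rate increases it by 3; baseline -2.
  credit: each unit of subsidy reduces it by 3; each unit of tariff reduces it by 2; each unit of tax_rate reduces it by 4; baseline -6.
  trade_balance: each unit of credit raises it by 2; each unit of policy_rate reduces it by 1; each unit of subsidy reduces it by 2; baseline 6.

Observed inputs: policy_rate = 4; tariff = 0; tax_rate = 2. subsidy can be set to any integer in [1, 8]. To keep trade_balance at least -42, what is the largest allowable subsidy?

subsidy = 2

Intervening on subsidy fixes its value directly, overriding its dependence on policy_rate.
Substituting into the credit equation gives credit = -3*subsidy - 14.
trade_balance becomes -8*subsidy - 26.
Require -8*subsidy - 26 ≥ -42, so subsidy ≤ 2.
The largest integer in [1, 8] satisfying this is 2.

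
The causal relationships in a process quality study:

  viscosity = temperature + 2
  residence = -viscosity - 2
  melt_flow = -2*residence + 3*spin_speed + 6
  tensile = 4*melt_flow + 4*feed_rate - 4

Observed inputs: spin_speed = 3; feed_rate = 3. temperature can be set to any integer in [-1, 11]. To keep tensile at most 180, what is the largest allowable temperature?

temperature = 10

Substituting into the residence equation gives residence = -temperature - 4.
This gives melt_flow = 2*temperature + 23.
tensile becomes 8*temperature + 100.
Require 8*temperature + 100 ≤ 180, so temperature ≤ 10.
The largest integer in [-1, 11] satisfying this is 10.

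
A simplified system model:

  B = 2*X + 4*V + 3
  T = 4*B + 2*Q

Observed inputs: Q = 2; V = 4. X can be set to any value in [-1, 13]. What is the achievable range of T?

Substituting into the B equation gives B = 2*X + 19.
Substituting into the T equation gives T = 8*X + 80.
Linear in X, so extremes are at the endpoints: X = -1 gives T = 72; X = 13 gives T = 184.

72 to 184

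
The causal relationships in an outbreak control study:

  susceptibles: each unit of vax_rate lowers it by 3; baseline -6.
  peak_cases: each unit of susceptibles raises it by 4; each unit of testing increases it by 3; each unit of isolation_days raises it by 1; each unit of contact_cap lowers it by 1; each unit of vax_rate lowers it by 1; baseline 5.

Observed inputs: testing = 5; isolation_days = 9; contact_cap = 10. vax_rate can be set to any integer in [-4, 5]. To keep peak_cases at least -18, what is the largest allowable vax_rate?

vax_rate = 1

Substituting into the peak_cases equation gives peak_cases = -13*vax_rate - 5.
Require -13*vax_rate - 5 ≥ -18, so vax_rate ≤ 1.
The largest integer in [-4, 5] satisfying this is 1.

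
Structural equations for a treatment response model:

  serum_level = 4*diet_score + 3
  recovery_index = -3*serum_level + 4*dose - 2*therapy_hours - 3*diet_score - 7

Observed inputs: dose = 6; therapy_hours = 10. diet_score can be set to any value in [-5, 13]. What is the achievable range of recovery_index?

Substituting into the recovery_index equation gives recovery_index = -15*diet_score - 12.
Linear in diet_score, so extremes are at the endpoints: diet_score = -5 gives recovery_index = 63; diet_score = 13 gives recovery_index = -207.

-207 to 63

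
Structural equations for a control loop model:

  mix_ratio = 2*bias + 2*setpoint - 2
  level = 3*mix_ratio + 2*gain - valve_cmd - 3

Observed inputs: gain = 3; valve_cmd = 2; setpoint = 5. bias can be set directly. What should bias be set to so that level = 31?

bias = 1

Substituting into the mix_ratio equation gives mix_ratio = 2*bias + 8.
Substituting into the level equation gives level = 6*bias + 25.
Solve 6*bias + 25 = 31: bias = (31 - 25) / 6 = 1.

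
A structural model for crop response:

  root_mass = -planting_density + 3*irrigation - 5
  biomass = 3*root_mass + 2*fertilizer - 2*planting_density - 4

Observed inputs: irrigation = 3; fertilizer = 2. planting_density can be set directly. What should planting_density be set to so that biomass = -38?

planting_density = 10

Substituting into the root_mass equation gives root_mass = -planting_density + 4.
Substituting into the biomass equation gives biomass = -5*planting_density + 12.
Solve -5*planting_density + 12 = -38: planting_density = (-38 - 12) / -5 = 10.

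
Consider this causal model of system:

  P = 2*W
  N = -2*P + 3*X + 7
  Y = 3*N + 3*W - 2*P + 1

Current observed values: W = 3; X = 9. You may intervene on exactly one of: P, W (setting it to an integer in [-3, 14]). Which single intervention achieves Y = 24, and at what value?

set P = 11

Intervening on P: with other inputs at their observed values, Y = -8*P + 112. Solving for 24 gives P = 11, within [-3, 14].
Intervening on W: Y = -13*W + 103. Reaching 24 requires W = 79/13, not an integer.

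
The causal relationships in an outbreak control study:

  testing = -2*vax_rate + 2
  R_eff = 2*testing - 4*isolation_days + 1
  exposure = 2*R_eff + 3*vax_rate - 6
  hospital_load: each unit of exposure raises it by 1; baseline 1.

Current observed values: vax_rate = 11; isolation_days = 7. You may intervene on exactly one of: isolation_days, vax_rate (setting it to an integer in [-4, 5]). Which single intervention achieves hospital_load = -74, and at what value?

Intervening on isolation_days: with other inputs at their observed values, hospital_load = -8*isolation_days - 50. Solving for -74 gives isolation_days = 3, within [-4, 5].
Intervening on vax_rate: hospital_load = -5*vax_rate - 51. Reaching -74 requires vax_rate = 23/5, not an integer.

set isolation_days = 3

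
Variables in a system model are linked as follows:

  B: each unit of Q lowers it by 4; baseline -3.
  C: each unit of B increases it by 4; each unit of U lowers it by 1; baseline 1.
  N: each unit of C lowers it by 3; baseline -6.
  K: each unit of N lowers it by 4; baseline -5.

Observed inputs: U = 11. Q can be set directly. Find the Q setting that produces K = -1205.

Substituting into the C equation gives C = -16*Q - 22.
This gives N = 48*Q + 60.
This gives K = -192*Q - 245.
Solve -192*Q - 245 = -1205: Q = (-1205 + 245) / -192 = 5.

Q = 5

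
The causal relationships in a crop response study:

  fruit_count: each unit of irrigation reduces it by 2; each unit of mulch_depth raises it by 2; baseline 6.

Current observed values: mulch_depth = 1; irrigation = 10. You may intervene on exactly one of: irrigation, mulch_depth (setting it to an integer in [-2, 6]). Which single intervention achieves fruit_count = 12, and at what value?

set irrigation = -2

Intervening on irrigation: with other inputs at their observed values, fruit_count = -2*irrigation + 8. Solving for 12 gives irrigation = -2, within [-2, 6].
Intervening on mulch_depth: fruit_count = 2*mulch_depth - 14. Reaching 12 requires mulch_depth = 13, outside [-2, 6].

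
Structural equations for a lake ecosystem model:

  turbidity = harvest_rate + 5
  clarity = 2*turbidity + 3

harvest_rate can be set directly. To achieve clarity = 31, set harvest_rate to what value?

Substituting into the clarity equation gives clarity = 2*harvest_rate + 13.
Solve 2*harvest_rate + 13 = 31: harvest_rate = (31 - 13) / 2 = 9.

harvest_rate = 9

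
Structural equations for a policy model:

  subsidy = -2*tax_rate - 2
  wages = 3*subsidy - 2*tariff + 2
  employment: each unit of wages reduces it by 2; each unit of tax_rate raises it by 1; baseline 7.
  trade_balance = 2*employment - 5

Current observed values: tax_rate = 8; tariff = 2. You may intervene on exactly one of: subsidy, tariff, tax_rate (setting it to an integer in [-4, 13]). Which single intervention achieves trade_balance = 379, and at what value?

Intervening on subsidy: trade_balance = -12*subsidy + 33. Reaching 379 requires subsidy = -173/6, not an integer.
Intervening on tariff: trade_balance = 8*tariff + 233. Reaching 379 requires tariff = 73/4, not an integer.
Intervening on tax_rate: with other inputs at their observed values, trade_balance = 26*tax_rate + 41. Solving for 379 gives tax_rate = 13, within [-4, 13].

set tax_rate = 13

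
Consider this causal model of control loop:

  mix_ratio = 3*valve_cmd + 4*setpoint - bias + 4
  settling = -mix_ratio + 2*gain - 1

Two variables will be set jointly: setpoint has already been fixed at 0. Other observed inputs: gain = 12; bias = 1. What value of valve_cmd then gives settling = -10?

With setpoint held at 0:
Substituting into the mix_ratio equation gives mix_ratio = 3*valve_cmd + 3.
Substituting into the settling equation gives settling = -3*valve_cmd + 20.
Solve -3*valve_cmd + 20 = -10: valve_cmd = (-10 - 20) / -3 = 10.

valve_cmd = 10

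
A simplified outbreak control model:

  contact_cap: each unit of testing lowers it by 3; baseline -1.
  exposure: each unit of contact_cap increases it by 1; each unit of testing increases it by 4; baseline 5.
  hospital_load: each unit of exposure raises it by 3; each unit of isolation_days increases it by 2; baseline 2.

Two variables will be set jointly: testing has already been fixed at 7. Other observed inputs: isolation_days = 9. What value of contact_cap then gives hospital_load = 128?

With testing held at 7:
Intervening on contact_cap fixes its value directly, overriding its dependence on testing.
Substituting into the exposure equation gives exposure = contact_cap + 33.
Substituting into the hospital_load equation gives hospital_load = 3*contact_cap + 119.
Solve 3*contact_cap + 119 = 128: contact_cap = (128 - 119) / 3 = 3.

contact_cap = 3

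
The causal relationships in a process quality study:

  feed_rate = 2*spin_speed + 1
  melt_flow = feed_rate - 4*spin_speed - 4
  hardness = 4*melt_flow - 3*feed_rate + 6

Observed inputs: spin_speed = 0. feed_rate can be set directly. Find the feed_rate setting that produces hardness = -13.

feed_rate = -3

Intervening on feed_rate fixes its value directly, overriding its dependence on spin_speed.
Substituting into the melt_flow equation gives melt_flow = feed_rate - 4.
Substituting into the hardness equation gives hardness = feed_rate - 10.
Solve feed_rate - 10 = -13: feed_rate = (-13 + 10) / 1 = -3.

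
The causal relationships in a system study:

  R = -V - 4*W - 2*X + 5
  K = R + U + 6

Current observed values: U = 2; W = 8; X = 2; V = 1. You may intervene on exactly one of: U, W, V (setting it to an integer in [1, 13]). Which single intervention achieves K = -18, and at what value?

set U = 8

Intervening on U: with other inputs at their observed values, K = U - 26. Solving for -18 gives U = 8, within [1, 13].
Intervening on W: K = -4*W + 8. Reaching -18 requires W = 13/2, not an integer.
Intervening on V: K = -V - 23. Reaching -18 requires V = -5, outside [1, 13].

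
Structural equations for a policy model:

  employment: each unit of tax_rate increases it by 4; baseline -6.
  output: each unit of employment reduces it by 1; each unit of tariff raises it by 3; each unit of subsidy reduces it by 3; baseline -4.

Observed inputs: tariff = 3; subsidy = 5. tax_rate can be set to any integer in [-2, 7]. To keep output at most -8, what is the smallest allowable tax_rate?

tax_rate = 1

Substituting into the output equation gives output = -4*tax_rate - 4.
Require -4*tax_rate - 4 ≤ -8, so tax_rate ≥ 1.
The smallest integer in [-2, 7] satisfying this is 1.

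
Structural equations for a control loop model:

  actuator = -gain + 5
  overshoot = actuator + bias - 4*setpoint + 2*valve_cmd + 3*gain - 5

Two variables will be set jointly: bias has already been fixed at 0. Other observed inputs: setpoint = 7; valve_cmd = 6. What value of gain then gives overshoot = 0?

gain = 8

With bias held at 0:
Substituting into the overshoot equation gives overshoot = 2*gain - 16.
Solve 2*gain - 16 = 0: gain = (0 + 16) / 2 = 8.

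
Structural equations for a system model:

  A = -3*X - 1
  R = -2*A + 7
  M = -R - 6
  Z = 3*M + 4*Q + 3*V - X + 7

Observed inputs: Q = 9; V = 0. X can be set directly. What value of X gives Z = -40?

Substituting into the R equation gives R = 6*X + 9.
Substituting into the M equation gives M = -6*X - 15.
Substituting into the Z equation gives Z = -19*X - 2.
Solve -19*X - 2 = -40: X = (-40 + 2) / -19 = 2.

X = 2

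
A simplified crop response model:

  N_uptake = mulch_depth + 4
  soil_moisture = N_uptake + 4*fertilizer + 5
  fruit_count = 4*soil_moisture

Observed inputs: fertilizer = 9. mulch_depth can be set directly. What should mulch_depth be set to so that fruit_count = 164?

mulch_depth = -4

Substituting into the soil_moisture equation gives soil_moisture = mulch_depth + 45.
Substituting into the fruit_count equation gives fruit_count = 4*mulch_depth + 180.
Solve 4*mulch_depth + 180 = 164: mulch_depth = (164 - 180) / 4 = -4.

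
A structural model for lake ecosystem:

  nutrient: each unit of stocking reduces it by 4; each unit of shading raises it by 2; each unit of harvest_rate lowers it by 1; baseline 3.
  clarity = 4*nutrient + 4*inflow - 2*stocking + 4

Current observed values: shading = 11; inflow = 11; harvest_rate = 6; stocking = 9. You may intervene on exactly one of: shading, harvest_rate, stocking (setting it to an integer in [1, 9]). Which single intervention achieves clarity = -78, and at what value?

Intervening on shading: with other inputs at their observed values, clarity = 8*shading - 126. Solving for -78 gives shading = 6, within [1, 9].
Intervening on harvest_rate: clarity = -4*harvest_rate - 14. Reaching -78 requires harvest_rate = 16, outside [1, 9].
Intervening on stocking: clarity = -18*stocking + 124. Reaching -78 requires stocking = 101/9, not an integer.

set shading = 6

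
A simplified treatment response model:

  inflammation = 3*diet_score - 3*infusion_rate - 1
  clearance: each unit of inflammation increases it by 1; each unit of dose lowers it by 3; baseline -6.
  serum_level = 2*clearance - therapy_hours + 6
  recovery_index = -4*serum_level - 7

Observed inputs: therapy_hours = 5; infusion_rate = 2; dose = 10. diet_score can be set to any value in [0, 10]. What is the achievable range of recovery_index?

93 to 333

Substituting into the inflammation equation gives inflammation = 3*diet_score - 7.
This gives clearance = 3*diet_score - 43.
So serum_level = 6*diet_score - 85.
Substituting into the recovery_index equation gives recovery_index = -24*diet_score + 333.
Linear in diet_score, so extremes are at the endpoints: diet_score = 0 gives recovery_index = 333; diet_score = 10 gives recovery_index = 93.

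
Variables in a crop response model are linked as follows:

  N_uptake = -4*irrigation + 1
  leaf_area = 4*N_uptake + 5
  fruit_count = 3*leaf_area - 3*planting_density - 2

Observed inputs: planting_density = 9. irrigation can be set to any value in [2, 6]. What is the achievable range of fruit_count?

-290 to -98

Substituting into the leaf_area equation gives leaf_area = -16*irrigation + 9.
Substituting into the fruit_count equation gives fruit_count = -48*irrigation - 2.
Linear in irrigation, so extremes are at the endpoints: irrigation = 2 gives fruit_count = -98; irrigation = 6 gives fruit_count = -290.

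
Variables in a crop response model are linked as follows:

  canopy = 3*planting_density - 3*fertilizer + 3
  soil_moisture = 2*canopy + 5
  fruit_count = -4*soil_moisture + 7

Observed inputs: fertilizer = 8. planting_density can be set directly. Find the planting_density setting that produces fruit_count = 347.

Substituting into the canopy equation gives canopy = 3*planting_density - 21.
This gives soil_moisture = 6*planting_density - 37.
Substituting into the fruit_count equation gives fruit_count = -24*planting_density + 155.
Solve -24*planting_density + 155 = 347: planting_density = (347 - 155) / -24 = -8.

planting_density = -8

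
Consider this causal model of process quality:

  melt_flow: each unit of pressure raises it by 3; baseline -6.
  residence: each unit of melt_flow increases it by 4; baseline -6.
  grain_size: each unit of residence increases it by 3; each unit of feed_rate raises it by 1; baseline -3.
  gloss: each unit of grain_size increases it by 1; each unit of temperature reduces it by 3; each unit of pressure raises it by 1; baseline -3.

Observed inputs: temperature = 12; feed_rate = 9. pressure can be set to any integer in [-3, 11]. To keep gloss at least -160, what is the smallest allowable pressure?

pressure = -1

Substituting into the residence equation gives residence = 12*pressure - 30.
This gives grain_size = 36*pressure - 84.
Substituting into the gloss equation gives gloss = 37*pressure - 123.
Require 37*pressure - 123 ≥ -160, so pressure ≥ -1.
The smallest integer in [-3, 11] satisfying this is -1.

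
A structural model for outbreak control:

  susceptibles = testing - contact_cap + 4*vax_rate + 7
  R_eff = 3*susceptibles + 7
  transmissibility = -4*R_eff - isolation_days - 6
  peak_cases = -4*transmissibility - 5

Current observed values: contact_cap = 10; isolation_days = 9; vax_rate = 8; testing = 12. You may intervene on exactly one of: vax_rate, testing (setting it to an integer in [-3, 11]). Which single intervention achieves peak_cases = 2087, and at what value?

Intervening on vax_rate: peak_cases = 192*vax_rate + 599. Reaching 2087 requires vax_rate = 31/4, not an integer.
Intervening on testing: with other inputs at their observed values, peak_cases = 48*testing + 1559. Solving for 2087 gives testing = 11, within [-3, 11].

set testing = 11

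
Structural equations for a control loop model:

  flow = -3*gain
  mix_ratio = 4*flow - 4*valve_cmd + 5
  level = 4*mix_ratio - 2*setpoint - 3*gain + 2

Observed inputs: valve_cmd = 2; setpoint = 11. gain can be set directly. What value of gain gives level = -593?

gain = 11

Substituting into the mix_ratio equation gives mix_ratio = -12*gain - 3.
This gives level = -51*gain - 32.
Solve -51*gain - 32 = -593: gain = (-593 + 32) / -51 = 11.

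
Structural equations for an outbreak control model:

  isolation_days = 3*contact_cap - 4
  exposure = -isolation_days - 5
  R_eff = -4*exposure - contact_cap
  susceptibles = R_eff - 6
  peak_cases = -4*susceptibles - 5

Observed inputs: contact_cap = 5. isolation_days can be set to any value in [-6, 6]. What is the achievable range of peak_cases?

-137 to 55

Intervening on isolation_days fixes its value directly, overriding its dependence on contact_cap.
Substituting into the R_eff equation gives R_eff = 4*isolation_days + 15.
Substituting into the susceptibles equation gives susceptibles = 4*isolation_days + 9.
This gives peak_cases = -16*isolation_days - 41.
Linear in isolation_days, so extremes are at the endpoints: isolation_days = -6 gives peak_cases = 55; isolation_days = 6 gives peak_cases = -137.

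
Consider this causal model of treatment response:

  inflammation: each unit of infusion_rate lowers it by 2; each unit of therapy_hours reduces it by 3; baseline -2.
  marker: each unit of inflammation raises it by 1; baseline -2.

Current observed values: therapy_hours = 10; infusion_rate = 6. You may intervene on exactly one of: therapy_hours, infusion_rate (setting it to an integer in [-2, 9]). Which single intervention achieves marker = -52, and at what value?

set infusion_rate = 9

Intervening on therapy_hours: marker = -3*therapy_hours - 16. Reaching -52 requires therapy_hours = 12, outside [-2, 9].
Intervening on infusion_rate: with other inputs at their observed values, marker = -2*infusion_rate - 34. Solving for -52 gives infusion_rate = 9, within [-2, 9].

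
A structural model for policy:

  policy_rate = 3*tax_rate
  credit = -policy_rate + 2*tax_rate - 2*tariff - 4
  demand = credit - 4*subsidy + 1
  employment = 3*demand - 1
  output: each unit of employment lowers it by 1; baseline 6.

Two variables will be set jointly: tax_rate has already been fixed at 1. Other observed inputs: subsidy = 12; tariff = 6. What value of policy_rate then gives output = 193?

policy_rate = 1

With tax_rate held at 1:
Intervening on policy_rate fixes its value directly, overriding its dependence on tax_rate.
Substituting into the credit equation gives credit = -policy_rate - 14.
Substituting into the demand equation gives demand = -policy_rate - 61.
Substituting into the employment equation gives employment = -3*policy_rate - 184.
This gives output = 3*policy_rate + 190.
Solve 3*policy_rate + 190 = 193: policy_rate = (193 - 190) / 3 = 1.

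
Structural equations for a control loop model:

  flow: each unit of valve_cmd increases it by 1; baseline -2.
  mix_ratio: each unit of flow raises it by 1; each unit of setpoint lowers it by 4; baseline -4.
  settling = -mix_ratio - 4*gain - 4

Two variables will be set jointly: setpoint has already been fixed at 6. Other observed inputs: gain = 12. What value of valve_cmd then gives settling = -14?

With setpoint held at 6:
Substituting into the mix_ratio equation gives mix_ratio = valve_cmd - 30.
Substituting into the settling equation gives settling = -valve_cmd - 22.
Solve -valve_cmd - 22 = -14: valve_cmd = (-14 + 22) / -1 = -8.

valve_cmd = -8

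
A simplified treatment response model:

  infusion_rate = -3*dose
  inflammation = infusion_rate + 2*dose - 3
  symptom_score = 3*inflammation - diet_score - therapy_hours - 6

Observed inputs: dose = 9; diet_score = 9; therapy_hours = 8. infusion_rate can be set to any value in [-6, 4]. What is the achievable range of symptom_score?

Intervening on infusion_rate fixes its value directly, overriding its dependence on dose.
Substituting into the inflammation equation gives inflammation = infusion_rate + 15.
This gives symptom_score = 3*infusion_rate + 22.
Linear in infusion_rate, so extremes are at the endpoints: infusion_rate = -6 gives symptom_score = 4; infusion_rate = 4 gives symptom_score = 34.

4 to 34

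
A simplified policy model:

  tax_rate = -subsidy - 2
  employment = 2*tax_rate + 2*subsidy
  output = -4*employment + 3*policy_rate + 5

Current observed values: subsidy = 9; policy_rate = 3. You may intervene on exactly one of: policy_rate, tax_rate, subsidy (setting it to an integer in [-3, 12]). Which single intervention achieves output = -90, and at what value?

set tax_rate = 4

Intervening on policy_rate: output = 3*policy_rate + 21. Reaching -90 requires policy_rate = -37, outside [-3, 12].
Intervening on tax_rate: with other inputs at their observed values, output = -8*tax_rate - 58. Solving for -90 gives tax_rate = 4, within [-3, 12].
Intervening on subsidy: the paths from subsidy to output cancel (net effect zero), leaving output = 30; -90 is unreachable this way.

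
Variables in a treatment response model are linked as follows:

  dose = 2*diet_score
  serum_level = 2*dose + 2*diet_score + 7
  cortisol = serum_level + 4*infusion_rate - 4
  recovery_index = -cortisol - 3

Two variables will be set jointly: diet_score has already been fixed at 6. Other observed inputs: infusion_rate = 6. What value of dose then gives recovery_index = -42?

dose = 0

With diet_score held at 6:
Intervening on dose fixes its value directly, overriding its dependence on diet_score.
Substituting into the serum_level equation gives serum_level = 2*dose + 19.
This gives cortisol = 2*dose + 39.
So recovery_index = -2*dose - 42.
Solve -2*dose - 42 = -42: dose = (-42 + 42) / -2 = 0.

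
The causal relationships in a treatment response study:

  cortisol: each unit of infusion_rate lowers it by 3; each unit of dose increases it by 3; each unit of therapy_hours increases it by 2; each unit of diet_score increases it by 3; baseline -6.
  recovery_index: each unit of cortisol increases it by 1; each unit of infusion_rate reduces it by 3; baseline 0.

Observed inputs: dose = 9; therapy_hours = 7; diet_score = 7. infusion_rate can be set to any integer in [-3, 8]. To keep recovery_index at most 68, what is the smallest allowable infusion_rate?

infusion_rate = -2

Substituting into the cortisol equation gives cortisol = -3*infusion_rate + 56.
Substituting into the recovery_index equation gives recovery_index = -6*infusion_rate + 56.
Require -6*infusion_rate + 56 ≤ 68, so infusion_rate ≥ -2.
The smallest integer in [-3, 8] satisfying this is -2.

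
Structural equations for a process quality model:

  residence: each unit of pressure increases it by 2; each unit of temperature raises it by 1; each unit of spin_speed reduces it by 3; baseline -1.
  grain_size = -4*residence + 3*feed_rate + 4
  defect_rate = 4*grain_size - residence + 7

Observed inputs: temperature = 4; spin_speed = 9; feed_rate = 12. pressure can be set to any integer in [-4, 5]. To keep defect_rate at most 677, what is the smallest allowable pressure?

Substituting into the residence equation gives residence = 2*pressure - 24.
Substituting into the grain_size equation gives grain_size = -8*pressure + 136.
defect_rate becomes -34*pressure + 575.
Require -34*pressure + 575 ≤ 677, so pressure ≥ -3.
The smallest integer in [-4, 5] satisfying this is -3.

pressure = -3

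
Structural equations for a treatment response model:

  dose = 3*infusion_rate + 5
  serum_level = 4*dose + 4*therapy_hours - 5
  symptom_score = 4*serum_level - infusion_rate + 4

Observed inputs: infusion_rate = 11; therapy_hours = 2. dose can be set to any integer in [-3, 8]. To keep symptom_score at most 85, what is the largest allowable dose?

dose = 5

Intervening on dose fixes its value directly, overriding its dependence on infusion_rate.
Substituting into the serum_level equation gives serum_level = 4*dose + 3.
Substituting into the symptom_score equation gives symptom_score = 16*dose + 5.
Require 16*dose + 5 ≤ 85, so dose ≤ 5.
The largest integer in [-3, 8] satisfying this is 5.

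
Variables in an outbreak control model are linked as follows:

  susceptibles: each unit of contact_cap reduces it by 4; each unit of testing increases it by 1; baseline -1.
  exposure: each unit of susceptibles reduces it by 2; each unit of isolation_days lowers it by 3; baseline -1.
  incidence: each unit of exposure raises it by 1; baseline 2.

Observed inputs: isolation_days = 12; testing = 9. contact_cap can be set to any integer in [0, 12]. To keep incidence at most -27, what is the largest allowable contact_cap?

contact_cap = 3

Substituting into the susceptibles equation gives susceptibles = -4*contact_cap + 8.
Substituting into the exposure equation gives exposure = 8*contact_cap - 53.
Substituting into the incidence equation gives incidence = 8*contact_cap - 51.
Require 8*contact_cap - 51 ≤ -27, so contact_cap ≤ 3.
The largest integer in [0, 12] satisfying this is 3.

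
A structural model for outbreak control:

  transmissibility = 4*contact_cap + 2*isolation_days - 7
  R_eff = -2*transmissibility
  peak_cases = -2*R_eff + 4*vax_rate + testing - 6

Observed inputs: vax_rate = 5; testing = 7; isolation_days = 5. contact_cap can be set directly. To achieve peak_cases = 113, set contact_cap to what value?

Substituting into the transmissibility equation gives transmissibility = 4*contact_cap + 3.
Substituting into the R_eff equation gives R_eff = -8*contact_cap - 6.
This gives peak_cases = 16*contact_cap + 33.
Solve 16*contact_cap + 33 = 113: contact_cap = (113 - 33) / 16 = 5.

contact_cap = 5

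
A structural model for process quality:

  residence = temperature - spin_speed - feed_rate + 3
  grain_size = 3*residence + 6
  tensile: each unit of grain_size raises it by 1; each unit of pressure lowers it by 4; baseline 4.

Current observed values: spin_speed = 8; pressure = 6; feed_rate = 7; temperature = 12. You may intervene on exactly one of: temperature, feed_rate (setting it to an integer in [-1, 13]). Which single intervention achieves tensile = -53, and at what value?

set temperature = -1

Intervening on temperature: with other inputs at their observed values, tensile = 3*temperature - 50. Solving for -53 gives temperature = -1, within [-1, 13].
Intervening on feed_rate: tensile = -3*feed_rate + 7. Reaching -53 requires feed_rate = 20, outside [-1, 13].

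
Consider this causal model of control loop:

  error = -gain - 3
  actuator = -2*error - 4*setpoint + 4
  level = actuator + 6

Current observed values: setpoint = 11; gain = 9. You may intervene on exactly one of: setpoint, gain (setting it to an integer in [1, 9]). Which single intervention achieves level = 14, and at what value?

Intervening on setpoint: with other inputs at their observed values, level = -4*setpoint + 34. Solving for 14 gives setpoint = 5, within [1, 9].
Intervening on gain: level = 2*gain - 28. Reaching 14 requires gain = 21, outside [1, 9].

set setpoint = 5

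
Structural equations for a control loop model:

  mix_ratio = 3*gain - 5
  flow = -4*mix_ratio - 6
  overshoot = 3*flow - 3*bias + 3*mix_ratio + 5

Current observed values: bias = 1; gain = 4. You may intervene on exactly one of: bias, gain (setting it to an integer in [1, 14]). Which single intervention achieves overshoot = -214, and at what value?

Intervening on bias: overshoot = -3*bias - 76. Reaching -214 requires bias = 46, outside [1, 14].
Intervening on gain: with other inputs at their observed values, overshoot = -27*gain + 29. Solving for -214 gives gain = 9, within [1, 14].

set gain = 9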